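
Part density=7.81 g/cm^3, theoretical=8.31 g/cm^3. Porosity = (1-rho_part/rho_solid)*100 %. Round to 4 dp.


Porosity = (1-7.81/8.31)*100 = 6.0168 %


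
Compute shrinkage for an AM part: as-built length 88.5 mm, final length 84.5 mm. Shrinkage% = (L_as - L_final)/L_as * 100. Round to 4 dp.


Shrinkage = ((88.5-84.5)/88.5)*100 = 4.5198 %


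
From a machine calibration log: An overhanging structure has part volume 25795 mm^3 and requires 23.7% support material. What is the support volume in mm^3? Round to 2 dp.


V_support = 25795 * 0.237 = 6113.42 mm^3


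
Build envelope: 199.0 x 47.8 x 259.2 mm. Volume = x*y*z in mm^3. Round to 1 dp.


V = 199.0 * 47.8 * 259.2 = 2465562.2 mm^3


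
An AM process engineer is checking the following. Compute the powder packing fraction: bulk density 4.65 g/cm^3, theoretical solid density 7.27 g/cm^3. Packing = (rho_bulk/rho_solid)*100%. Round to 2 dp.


Packing = (4.65/7.27)*100 = 63.96 %


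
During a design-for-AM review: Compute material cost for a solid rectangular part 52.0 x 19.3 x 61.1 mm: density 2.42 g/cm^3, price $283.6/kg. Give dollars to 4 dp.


V = 52.0 * 19.3 * 61.1 = 61319.96 mm^3 = 61.31996 cm^3
Mass = 61.31996 * 2.42 / 1000 = 0.1483943 kg
Cost = 0.1483943 * 283.6 = 42.0846 $


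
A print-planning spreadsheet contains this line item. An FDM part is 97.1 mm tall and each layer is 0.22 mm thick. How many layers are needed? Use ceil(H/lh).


Layers = ceil(97.1/0.22) = 442


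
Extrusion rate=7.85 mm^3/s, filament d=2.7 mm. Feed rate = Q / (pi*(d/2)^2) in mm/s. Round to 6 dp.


A = pi*(2.7/2)^2 = 5.725553
v = 7.85 / 5.725553 = 1.371047 mm/s


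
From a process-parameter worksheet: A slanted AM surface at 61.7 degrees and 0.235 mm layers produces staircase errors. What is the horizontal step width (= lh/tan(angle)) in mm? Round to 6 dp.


step = 0.235 / tan(61.7) = 0.126534 mm


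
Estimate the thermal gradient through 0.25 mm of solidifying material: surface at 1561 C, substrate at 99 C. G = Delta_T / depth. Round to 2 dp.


G = (1561-99)/0.25 = 5848.0 C/mm


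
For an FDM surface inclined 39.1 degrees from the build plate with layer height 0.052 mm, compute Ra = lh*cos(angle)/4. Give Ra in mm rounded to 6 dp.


Ra = 0.052 * cos(39.1) / 4 = 0.010089 mm


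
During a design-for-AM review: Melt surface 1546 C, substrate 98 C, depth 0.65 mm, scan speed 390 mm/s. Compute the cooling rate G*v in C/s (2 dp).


G = (1546-98)/0.65 = 2227.69230769 C/mm
CR = 2227.69230769 * 390 = 868800.0 C/s


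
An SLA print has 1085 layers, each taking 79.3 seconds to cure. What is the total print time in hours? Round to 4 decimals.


t = 1085 * 79.3 / 3600 = 23.9001 hrs


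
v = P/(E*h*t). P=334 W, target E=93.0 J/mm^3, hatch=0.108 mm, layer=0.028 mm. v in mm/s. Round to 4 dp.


v = 334 / (93.0*0.108*0.028) = 1187.6316 mm/s


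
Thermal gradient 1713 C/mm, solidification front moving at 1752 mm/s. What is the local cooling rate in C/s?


CR = 1713 * 1752 = 3001176 C/s


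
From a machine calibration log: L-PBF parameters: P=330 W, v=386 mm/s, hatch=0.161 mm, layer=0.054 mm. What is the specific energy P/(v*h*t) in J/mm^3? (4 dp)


Build rate = 386 * 0.161 * 0.054 = 3.355884 mm^3/s
SE = 330 / 3.355884 = 98.3347 J/mm^3


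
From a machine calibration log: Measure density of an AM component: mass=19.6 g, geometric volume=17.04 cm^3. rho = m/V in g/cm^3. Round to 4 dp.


rho = 19.6 / 17.04 = 1.1502 g/cm^3


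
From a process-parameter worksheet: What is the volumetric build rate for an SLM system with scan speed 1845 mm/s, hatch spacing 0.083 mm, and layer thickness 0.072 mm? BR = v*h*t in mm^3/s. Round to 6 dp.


Rate = 1845 * 0.083 * 0.072 = 11.02572 mm^3/s


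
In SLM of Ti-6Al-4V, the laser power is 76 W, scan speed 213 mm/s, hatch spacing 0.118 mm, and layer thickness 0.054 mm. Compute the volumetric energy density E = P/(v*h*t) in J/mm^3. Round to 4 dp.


E = 76 / (213*0.118*0.054) = 55.9962 J/mm^3


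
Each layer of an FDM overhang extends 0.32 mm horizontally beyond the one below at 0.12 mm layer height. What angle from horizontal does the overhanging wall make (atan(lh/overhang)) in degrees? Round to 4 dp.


angle = atan(0.12/0.32) = 20.556 degrees


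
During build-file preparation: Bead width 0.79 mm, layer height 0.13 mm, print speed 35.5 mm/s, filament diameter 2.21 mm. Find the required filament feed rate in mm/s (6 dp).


Q = 0.79 * 0.13 * 35.5 = 3.64585 mm^3/s
A_fil = pi*(2.21/2)^2 = 3.83596317 mm^2
v_feed = 3.64585 / 3.83596317 = 0.950439 mm/s


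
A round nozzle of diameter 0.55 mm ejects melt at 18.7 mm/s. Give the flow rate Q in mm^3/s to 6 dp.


A = pi*(0.55/2)^2 = 0.23758294 mm^2
Q = 0.23758294 * 18.7 = 4.442801 mm^3/s


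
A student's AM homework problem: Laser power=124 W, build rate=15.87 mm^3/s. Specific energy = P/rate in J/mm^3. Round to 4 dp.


SE = 124 / 15.87 = 7.8135 J/mm^3


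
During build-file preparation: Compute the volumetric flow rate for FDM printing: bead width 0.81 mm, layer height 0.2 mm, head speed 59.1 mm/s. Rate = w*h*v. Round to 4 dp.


Rate = 0.81 * 0.2 * 59.1 = 9.5742 mm^3/s


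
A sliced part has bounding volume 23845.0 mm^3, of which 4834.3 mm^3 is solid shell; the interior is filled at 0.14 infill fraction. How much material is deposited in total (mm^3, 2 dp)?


V_infill = (23845.0 - 4834.3) * 0.14 = 2661.5
V_total = 4834.3 + 2661.5 = 7495.8 mm^3


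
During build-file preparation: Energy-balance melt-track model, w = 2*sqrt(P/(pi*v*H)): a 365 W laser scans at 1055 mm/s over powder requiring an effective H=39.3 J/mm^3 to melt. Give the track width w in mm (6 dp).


w = 2*sqrt(365/(pi*1055*39.3)) = 0.105871 mm


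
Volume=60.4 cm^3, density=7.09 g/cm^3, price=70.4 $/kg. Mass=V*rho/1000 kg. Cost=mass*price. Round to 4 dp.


Mass = 60.4*7.09/1000 = 0.428236 kg
Cost = 0.428236 * 70.4 = 30.1478 $


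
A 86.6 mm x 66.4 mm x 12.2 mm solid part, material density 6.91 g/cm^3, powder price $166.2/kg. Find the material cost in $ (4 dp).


V = 86.6 * 66.4 * 12.2 = 70152.928 mm^3 = 70.152928 cm^3
Mass = 70.152928 * 6.91 / 1000 = 0.48475673 kg
Cost = 0.48475673 * 166.2 = 80.5666 $


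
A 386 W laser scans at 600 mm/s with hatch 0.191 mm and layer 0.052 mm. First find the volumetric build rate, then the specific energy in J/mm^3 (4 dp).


Build rate = 600 * 0.191 * 0.052 = 5.9592 mm^3/s
SE = 386 / 5.9592 = 64.7738 J/mm^3


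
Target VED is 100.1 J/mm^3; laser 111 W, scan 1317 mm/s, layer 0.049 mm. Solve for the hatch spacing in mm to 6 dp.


h = 111 / (100.1*1317*0.049) = 0.017183 mm


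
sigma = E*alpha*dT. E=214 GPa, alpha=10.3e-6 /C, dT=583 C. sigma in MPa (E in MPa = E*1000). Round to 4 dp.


sigma = 214*1000 * 10.3e-6 * 583 = 1285.0486 MPa


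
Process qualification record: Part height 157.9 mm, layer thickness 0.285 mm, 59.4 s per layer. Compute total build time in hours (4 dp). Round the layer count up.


Layers = ceil(157.9/0.285) = 555
t = 555 * 59.4 / 3600 = 9.1575 hrs


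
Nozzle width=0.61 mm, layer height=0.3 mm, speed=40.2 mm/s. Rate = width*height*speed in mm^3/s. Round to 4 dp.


Rate = 0.61 * 0.3 * 40.2 = 7.3566 mm^3/s


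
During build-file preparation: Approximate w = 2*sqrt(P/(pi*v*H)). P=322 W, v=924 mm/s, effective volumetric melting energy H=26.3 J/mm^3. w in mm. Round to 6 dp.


w = 2*sqrt(322/(pi*924*26.3)) = 0.129888 mm


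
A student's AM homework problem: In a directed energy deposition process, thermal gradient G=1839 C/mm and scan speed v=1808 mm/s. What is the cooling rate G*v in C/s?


CR = 1839 * 1808 = 3324912 C/s


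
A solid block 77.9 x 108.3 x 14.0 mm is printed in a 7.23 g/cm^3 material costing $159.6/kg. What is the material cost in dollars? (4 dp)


V = 77.9 * 108.3 * 14.0 = 118111.98 mm^3 = 118.11198 cm^3
Mass = 118.11198 * 7.23 / 1000 = 0.85394962 kg
Cost = 0.85394962 * 159.6 = 136.2904 $


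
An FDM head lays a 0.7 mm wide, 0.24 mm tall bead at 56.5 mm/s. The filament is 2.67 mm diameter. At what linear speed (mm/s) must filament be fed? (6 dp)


Q = 0.7 * 0.24 * 56.5 = 9.492 mm^3/s
A_fil = pi*(2.67/2)^2 = 5.59902497 mm^2
v_feed = 9.492 / 5.59902497 = 1.695295 mm/s


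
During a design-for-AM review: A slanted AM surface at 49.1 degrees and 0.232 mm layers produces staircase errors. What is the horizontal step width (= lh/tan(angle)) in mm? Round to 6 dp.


step = 0.232 / tan(49.1) = 0.200965 mm


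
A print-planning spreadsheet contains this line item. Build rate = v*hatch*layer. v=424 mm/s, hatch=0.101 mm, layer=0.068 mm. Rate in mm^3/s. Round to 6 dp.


Rate = 424 * 0.101 * 0.068 = 2.912032 mm^3/s


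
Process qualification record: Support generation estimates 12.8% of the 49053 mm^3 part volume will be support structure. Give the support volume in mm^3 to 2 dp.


V_support = 49053 * 0.128 = 6278.78 mm^3


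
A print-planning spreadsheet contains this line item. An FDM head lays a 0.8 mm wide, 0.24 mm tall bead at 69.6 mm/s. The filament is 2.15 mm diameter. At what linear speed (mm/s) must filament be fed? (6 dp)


Q = 0.8 * 0.24 * 69.6 = 13.3632 mm^3/s
A_fil = pi*(2.15/2)^2 = 3.63050301 mm^2
v_feed = 13.3632 / 3.63050301 = 3.680812 mm/s


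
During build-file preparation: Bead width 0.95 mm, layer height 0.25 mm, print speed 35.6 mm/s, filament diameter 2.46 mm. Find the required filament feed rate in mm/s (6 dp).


Q = 0.95 * 0.25 * 35.6 = 8.455 mm^3/s
A_fil = pi*(2.46/2)^2 = 4.75291553 mm^2
v_feed = 8.455 / 4.75291553 = 1.778908 mm/s


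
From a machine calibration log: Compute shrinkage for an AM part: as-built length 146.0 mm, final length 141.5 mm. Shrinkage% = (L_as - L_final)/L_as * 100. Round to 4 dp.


Shrinkage = ((146.0-141.5)/146.0)*100 = 3.0822 %


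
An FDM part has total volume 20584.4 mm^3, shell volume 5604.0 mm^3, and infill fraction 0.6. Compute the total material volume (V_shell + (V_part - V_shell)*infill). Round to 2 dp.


V_infill = (20584.4 - 5604.0) * 0.6 = 8988.24
V_total = 5604.0 + 8988.24 = 14592.24 mm^3


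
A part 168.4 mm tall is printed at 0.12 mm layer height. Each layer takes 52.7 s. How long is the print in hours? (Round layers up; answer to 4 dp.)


Layers = ceil(168.4/0.12) = 1404
t = 1404 * 52.7 / 3600 = 20.553 hrs


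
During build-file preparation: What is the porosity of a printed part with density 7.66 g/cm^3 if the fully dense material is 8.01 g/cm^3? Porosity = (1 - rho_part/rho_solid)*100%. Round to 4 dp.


Porosity = (1-7.66/8.01)*100 = 4.3695 %


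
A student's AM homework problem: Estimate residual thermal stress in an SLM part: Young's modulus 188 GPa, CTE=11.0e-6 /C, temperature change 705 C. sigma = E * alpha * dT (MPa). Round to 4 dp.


sigma = 188*1000 * 11.0e-6 * 705 = 1457.94 MPa


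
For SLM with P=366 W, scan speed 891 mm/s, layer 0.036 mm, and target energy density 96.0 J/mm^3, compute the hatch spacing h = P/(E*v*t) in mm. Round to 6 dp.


h = 366 / (96.0*891*0.036) = 0.118858 mm


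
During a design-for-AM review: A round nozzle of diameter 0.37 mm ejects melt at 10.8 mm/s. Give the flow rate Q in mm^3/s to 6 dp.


A = pi*(0.37/2)^2 = 0.10752101 mm^2
Q = 0.10752101 * 10.8 = 1.161227 mm^3/s


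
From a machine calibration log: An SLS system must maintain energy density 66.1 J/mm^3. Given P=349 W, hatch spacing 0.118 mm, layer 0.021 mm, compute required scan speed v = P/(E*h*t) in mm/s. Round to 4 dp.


v = 349 / (66.1*0.118*0.021) = 2130.7018 mm/s


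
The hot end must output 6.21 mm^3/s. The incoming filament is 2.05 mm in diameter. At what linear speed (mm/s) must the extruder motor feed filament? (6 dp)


A = pi*(2.05/2)^2 = 3.300636
v = 6.21 / 3.300636 = 1.881456 mm/s


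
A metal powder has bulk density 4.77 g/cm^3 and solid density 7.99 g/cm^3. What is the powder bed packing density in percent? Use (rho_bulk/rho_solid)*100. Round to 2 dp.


Packing = (4.77/7.99)*100 = 59.7 %


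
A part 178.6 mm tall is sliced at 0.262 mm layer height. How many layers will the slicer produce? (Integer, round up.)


Layers = ceil(178.6/0.262) = 682


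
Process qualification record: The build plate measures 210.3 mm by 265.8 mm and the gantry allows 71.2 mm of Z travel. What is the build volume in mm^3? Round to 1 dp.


V = 210.3 * 265.8 * 71.2 = 3979919.1 mm^3


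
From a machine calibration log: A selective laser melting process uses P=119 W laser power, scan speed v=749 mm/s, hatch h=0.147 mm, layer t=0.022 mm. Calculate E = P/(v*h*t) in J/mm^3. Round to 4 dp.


E = 119 / (749*0.147*0.022) = 49.1276 J/mm^3


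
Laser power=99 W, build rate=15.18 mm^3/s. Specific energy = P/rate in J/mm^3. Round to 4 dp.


SE = 99 / 15.18 = 6.5217 J/mm^3


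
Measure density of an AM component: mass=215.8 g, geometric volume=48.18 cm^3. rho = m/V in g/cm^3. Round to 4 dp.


rho = 215.8 / 48.18 = 4.479 g/cm^3


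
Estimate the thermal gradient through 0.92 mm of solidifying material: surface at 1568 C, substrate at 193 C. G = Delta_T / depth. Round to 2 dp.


G = (1568-193)/0.92 = 1494.57 C/mm


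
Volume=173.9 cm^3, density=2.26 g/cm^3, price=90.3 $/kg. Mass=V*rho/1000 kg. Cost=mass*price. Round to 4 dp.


Mass = 173.9*2.26/1000 = 0.393014 kg
Cost = 0.393014 * 90.3 = 35.4892 $


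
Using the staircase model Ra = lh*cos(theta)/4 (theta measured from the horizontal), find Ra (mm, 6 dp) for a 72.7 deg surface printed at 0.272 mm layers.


Ra = 0.272 * cos(72.7) / 4 = 0.020221 mm


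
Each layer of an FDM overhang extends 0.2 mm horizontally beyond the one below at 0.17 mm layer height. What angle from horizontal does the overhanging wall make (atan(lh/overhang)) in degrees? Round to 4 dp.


angle = atan(0.17/0.2) = 40.3645 degrees


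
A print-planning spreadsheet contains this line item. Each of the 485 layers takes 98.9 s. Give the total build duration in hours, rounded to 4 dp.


t = 485 * 98.9 / 3600 = 13.324 hrs


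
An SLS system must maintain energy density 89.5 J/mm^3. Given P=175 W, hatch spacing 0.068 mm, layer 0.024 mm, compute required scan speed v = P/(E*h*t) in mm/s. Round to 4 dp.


v = 175 / (89.5*0.068*0.024) = 1198.1049 mm/s


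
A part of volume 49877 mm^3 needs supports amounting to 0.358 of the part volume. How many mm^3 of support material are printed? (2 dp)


V_support = 49877 * 0.358 = 17855.97 mm^3


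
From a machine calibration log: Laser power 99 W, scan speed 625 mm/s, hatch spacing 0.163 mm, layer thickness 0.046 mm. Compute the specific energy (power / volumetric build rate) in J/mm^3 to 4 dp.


Build rate = 625 * 0.163 * 0.046 = 4.68625 mm^3/s
SE = 99 / 4.68625 = 21.1256 J/mm^3


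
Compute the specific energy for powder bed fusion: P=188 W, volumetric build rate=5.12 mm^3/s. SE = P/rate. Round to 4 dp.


SE = 188 / 5.12 = 36.7188 J/mm^3


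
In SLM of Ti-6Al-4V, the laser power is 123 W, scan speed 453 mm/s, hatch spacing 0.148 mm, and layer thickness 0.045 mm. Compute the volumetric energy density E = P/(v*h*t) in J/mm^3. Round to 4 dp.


E = 123 / (453*0.148*0.045) = 40.7692 J/mm^3


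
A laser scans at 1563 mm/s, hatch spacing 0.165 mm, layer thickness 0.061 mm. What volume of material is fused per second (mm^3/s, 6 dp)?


Rate = 1563 * 0.165 * 0.061 = 15.731595 mm^3/s


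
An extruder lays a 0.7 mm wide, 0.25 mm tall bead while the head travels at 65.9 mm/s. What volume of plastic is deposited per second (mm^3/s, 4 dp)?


Rate = 0.7 * 0.25 * 65.9 = 11.5325 mm^3/s


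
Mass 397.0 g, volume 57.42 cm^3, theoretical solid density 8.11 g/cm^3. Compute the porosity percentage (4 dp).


rho_part = 397.0 / 57.42 = 6.91396726 g/cm^3
Porosity = (1 - 6.91396726/8.11)*100 = 14.7476 %


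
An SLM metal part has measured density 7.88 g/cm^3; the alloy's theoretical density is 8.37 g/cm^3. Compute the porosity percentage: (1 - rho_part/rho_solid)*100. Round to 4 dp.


Porosity = (1-7.88/8.37)*100 = 5.8542 %


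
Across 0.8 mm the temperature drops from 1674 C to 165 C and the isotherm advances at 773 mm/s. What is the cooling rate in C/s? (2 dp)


G = (1674-165)/0.8 = 1886.25 C/mm
CR = 1886.25 * 773 = 1458071.25 C/s


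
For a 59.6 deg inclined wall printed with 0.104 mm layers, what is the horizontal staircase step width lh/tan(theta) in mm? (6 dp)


step = 0.104 / tan(59.6) = 0.061016 mm


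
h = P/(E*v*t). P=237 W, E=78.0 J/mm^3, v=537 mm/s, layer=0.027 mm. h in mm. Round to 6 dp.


h = 237 / (78.0*537*0.027) = 0.209564 mm


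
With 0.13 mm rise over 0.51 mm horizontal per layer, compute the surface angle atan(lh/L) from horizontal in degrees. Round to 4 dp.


angle = atan(0.13/0.51) = 14.3003 degrees


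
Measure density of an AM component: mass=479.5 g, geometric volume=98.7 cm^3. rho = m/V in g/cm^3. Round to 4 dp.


rho = 479.5 / 98.7 = 4.8582 g/cm^3


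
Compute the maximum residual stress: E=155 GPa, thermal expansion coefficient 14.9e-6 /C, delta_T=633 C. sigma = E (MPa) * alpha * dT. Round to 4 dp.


sigma = 155*1000 * 14.9e-6 * 633 = 1461.9135 MPa


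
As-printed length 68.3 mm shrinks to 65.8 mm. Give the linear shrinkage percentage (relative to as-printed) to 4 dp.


Shrinkage = ((68.3-65.8)/68.3)*100 = 3.6603 %


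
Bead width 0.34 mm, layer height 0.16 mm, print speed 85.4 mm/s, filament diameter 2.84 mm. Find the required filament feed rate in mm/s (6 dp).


Q = 0.34 * 0.16 * 85.4 = 4.64576 mm^3/s
A_fil = pi*(2.84/2)^2 = 6.33470743 mm^2
v_feed = 4.64576 / 6.33470743 = 0.733382 mm/s


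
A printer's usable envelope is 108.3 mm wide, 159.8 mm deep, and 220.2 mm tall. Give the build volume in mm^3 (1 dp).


V = 108.3 * 159.8 * 220.2 = 3810856.1 mm^3


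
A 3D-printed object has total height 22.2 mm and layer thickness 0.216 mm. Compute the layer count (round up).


Layers = ceil(22.2/0.216) = 103


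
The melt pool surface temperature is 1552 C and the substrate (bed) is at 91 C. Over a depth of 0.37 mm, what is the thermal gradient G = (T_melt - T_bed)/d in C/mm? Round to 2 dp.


G = (1552-91)/0.37 = 3948.65 C/mm


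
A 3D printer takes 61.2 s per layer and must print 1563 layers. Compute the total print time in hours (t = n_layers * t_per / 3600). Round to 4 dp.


t = 1563 * 61.2 / 3600 = 26.571 hrs


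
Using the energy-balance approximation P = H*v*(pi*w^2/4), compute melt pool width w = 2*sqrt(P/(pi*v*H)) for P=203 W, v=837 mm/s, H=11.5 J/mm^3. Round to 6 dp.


w = 2*sqrt(203/(pi*837*11.5)) = 0.163867 mm


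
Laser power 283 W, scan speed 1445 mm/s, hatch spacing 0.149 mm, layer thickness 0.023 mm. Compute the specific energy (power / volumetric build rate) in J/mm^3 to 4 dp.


Build rate = 1445 * 0.149 * 0.023 = 4.952015 mm^3/s
SE = 283 / 4.952015 = 57.1485 J/mm^3


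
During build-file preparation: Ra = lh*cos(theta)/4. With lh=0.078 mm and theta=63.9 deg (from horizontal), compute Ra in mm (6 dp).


Ra = 0.078 * cos(63.9) / 4 = 0.008579 mm


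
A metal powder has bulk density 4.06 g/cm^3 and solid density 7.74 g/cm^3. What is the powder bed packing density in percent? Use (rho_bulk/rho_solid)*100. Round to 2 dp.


Packing = (4.06/7.74)*100 = 52.45 %


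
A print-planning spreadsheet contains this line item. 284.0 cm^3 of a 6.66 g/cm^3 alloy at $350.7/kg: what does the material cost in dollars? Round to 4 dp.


Mass = 284.0*6.66/1000 = 1.89144 kg
Cost = 1.89144 * 350.7 = 663.328 $


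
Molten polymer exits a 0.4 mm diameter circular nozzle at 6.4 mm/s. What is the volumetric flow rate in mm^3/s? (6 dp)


A = pi*(0.4/2)^2 = 0.12566371 mm^2
Q = 0.12566371 * 6.4 = 0.804248 mm^3/s


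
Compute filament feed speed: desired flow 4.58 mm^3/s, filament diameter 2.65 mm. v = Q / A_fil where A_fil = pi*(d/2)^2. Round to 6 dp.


A = pi*(2.65/2)^2 = 5.515459
v = 4.58 / 5.515459 = 0.830393 mm/s


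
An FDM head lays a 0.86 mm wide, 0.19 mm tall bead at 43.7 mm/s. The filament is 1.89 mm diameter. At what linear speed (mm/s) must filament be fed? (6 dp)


Q = 0.86 * 0.19 * 43.7 = 7.14058 mm^3/s
A_fil = pi*(1.89/2)^2 = 2.80552078 mm^2
v_feed = 7.14058 / 2.80552078 = 2.545189 mm/s


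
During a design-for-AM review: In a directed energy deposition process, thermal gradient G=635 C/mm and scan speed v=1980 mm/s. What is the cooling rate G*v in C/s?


CR = 635 * 1980 = 1257300 C/s


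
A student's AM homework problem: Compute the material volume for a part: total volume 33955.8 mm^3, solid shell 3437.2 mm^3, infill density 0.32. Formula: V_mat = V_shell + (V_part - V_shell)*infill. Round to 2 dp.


V_infill = (33955.8 - 3437.2) * 0.32 = 9765.95
V_total = 3437.2 + 9765.95 = 13203.15 mm^3


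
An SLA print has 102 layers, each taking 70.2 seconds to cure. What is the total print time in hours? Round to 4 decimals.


t = 102 * 70.2 / 3600 = 1.989 hrs


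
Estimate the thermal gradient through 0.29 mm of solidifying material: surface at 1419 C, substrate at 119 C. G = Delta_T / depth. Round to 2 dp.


G = (1419-119)/0.29 = 4482.76 C/mm


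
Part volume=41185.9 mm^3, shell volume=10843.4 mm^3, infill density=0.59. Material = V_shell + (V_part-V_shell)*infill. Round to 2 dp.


V_infill = (41185.9 - 10843.4) * 0.59 = 17902.08
V_total = 10843.4 + 17902.08 = 28745.48 mm^3


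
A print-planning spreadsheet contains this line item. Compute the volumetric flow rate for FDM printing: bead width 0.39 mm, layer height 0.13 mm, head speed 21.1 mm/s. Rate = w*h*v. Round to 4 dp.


Rate = 0.39 * 0.13 * 21.1 = 1.0698 mm^3/s


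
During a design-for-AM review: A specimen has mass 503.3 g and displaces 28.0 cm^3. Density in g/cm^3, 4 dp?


rho = 503.3 / 28.0 = 17.975 g/cm^3


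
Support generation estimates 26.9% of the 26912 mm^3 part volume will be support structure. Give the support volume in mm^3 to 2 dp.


V_support = 26912 * 0.269 = 7239.33 mm^3


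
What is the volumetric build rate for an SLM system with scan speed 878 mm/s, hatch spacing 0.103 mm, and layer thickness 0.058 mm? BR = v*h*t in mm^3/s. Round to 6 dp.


Rate = 878 * 0.103 * 0.058 = 5.245172 mm^3/s


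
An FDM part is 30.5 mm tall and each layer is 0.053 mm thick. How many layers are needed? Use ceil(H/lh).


Layers = ceil(30.5/0.053) = 576


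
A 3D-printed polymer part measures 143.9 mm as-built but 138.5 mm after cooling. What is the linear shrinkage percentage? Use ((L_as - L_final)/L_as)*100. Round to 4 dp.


Shrinkage = ((143.9-138.5)/143.9)*100 = 3.7526 %


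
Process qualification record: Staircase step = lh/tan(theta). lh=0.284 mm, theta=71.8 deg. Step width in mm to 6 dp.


step = 0.284 / tan(71.8) = 0.093374 mm


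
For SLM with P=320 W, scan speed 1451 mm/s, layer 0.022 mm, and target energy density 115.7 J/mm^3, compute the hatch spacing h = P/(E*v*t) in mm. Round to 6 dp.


h = 320 / (115.7*1451*0.022) = 0.086642 mm


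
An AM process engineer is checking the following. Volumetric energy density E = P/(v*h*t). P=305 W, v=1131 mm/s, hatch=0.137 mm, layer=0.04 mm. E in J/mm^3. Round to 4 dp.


E = 305 / (1131*0.137*0.04) = 49.2104 J/mm^3


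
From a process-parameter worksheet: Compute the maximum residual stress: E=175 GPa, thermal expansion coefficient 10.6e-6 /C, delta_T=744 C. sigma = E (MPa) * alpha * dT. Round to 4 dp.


sigma = 175*1000 * 10.6e-6 * 744 = 1380.12 MPa


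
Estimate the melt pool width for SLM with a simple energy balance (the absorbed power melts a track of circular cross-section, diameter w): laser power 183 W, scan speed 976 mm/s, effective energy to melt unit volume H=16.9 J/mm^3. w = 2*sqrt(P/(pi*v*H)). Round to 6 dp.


w = 2*sqrt(183/(pi*976*16.9)) = 0.118854 mm


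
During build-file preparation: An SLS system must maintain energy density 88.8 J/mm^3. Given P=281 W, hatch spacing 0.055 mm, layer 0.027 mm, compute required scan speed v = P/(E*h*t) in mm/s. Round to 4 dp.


v = 281 / (88.8*0.055*0.027) = 2130.9188 mm/s


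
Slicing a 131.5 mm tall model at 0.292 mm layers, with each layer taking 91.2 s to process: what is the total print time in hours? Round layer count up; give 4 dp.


Layers = ceil(131.5/0.292) = 451
t = 451 * 91.2 / 3600 = 11.4253 hrs


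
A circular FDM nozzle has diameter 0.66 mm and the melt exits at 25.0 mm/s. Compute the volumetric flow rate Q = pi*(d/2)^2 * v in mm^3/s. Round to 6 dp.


A = pi*(0.66/2)^2 = 0.34211944 mm^2
Q = 0.34211944 * 25.0 = 8.552986 mm^3/s


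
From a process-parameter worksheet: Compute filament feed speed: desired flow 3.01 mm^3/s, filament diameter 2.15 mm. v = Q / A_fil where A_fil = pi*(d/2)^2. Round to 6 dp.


A = pi*(2.15/2)^2 = 3.630503
v = 3.01 / 3.630503 = 0.829086 mm/s


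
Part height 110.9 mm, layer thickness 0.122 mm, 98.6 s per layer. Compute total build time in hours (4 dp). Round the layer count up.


Layers = ceil(110.9/0.122) = 910
t = 910 * 98.6 / 3600 = 24.9239 hrs


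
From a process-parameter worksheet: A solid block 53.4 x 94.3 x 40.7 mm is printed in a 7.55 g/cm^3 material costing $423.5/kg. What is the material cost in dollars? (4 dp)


V = 53.4 * 94.3 * 40.7 = 204949.734 mm^3 = 204.949734 cm^3
Mass = 204.949734 * 7.55 / 1000 = 1.54737049 kg
Cost = 1.54737049 * 423.5 = 655.3114 $


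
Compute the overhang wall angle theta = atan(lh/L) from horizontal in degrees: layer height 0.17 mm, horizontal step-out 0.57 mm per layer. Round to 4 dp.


angle = atan(0.17/0.57) = 16.607 degrees


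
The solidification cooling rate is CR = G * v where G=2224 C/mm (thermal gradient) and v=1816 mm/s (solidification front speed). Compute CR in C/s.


CR = 2224 * 1816 = 4038784 C/s


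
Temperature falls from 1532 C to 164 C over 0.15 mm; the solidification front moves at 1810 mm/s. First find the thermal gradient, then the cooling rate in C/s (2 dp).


G = (1532-164)/0.15 = 9120.0 C/mm
CR = 9120.0 * 1810 = 16507200.0 C/s


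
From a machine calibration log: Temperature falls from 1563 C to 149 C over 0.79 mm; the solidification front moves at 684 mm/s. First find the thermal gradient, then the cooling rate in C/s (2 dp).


G = (1563-149)/0.79 = 1789.87341772 C/mm
CR = 1789.87341772 * 684 = 1224273.42 C/s


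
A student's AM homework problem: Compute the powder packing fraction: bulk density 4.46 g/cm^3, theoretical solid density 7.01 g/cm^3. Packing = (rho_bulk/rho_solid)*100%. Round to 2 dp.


Packing = (4.46/7.01)*100 = 63.62 %


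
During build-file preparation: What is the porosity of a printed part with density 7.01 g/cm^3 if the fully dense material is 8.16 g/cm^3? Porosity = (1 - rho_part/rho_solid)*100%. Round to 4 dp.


Porosity = (1-7.01/8.16)*100 = 14.0931 %


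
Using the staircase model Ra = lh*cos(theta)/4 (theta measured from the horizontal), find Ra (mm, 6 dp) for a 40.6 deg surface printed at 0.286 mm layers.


Ra = 0.286 * cos(40.6) / 4 = 0.054288 mm


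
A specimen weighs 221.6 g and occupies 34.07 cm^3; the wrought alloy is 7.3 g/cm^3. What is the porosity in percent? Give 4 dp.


rho_part = 221.6 / 34.07 = 6.50425594 g/cm^3
Porosity = (1 - 6.50425594/7.3)*100 = 10.9006 %


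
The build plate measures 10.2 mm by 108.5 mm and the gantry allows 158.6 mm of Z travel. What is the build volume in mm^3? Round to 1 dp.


V = 10.2 * 108.5 * 158.6 = 175522.6 mm^3


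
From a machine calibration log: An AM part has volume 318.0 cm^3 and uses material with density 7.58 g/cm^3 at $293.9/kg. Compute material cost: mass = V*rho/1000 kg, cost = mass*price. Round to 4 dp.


Mass = 318.0*7.58/1000 = 2.41044 kg
Cost = 2.41044 * 293.9 = 708.4283 $


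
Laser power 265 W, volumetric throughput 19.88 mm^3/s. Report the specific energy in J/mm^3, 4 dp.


SE = 265 / 19.88 = 13.33 J/mm^3


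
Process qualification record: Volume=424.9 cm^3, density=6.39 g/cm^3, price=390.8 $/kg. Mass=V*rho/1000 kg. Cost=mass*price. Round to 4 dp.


Mass = 424.9*6.39/1000 = 2.715111 kg
Cost = 2.715111 * 390.8 = 1061.0654 $


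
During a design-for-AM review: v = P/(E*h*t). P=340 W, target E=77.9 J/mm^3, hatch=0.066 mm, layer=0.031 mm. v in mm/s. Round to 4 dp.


v = 340 / (77.9*0.066*0.031) = 2133.2209 mm/s


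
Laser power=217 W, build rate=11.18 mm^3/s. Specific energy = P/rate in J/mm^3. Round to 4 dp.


SE = 217 / 11.18 = 19.4097 J/mm^3


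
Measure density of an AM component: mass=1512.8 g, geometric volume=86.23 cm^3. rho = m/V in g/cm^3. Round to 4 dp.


rho = 1512.8 / 86.23 = 17.5438 g/cm^3


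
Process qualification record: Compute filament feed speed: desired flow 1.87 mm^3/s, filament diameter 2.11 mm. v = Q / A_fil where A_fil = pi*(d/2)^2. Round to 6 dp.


A = pi*(2.11/2)^2 = 3.496671
v = 1.87 / 3.496671 = 0.534794 mm/s


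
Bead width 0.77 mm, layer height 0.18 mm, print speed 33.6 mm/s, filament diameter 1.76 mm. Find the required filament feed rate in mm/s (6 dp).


Q = 0.77 * 0.18 * 33.6 = 4.65696 mm^3/s
A_fil = pi*(1.76/2)^2 = 2.43284935 mm^2
v_feed = 4.65696 / 2.43284935 = 1.9142 mm/s


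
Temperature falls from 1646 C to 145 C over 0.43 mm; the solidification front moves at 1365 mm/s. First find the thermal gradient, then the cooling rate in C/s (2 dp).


G = (1646-145)/0.43 = 3490.69767442 C/mm
CR = 3490.69767442 * 1365 = 4764802.33 C/s


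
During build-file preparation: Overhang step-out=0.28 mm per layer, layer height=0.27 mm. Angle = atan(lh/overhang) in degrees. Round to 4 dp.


angle = atan(0.27/0.28) = 43.9584 degrees


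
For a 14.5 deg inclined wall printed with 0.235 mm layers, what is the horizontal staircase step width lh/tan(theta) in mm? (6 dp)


step = 0.235 / tan(14.5) = 0.908678 mm


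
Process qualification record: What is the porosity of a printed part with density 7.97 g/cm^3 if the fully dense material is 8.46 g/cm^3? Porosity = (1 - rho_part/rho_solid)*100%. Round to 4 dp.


Porosity = (1-7.97/8.46)*100 = 5.792 %


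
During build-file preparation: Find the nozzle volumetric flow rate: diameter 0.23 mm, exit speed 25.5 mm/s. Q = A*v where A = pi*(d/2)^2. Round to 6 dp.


A = pi*(0.23/2)^2 = 0.04154756 mm^2
Q = 0.04154756 * 25.5 = 1.059463 mm^3/s


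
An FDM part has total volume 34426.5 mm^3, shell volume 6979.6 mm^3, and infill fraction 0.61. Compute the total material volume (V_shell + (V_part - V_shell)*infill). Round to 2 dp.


V_infill = (34426.5 - 6979.6) * 0.61 = 16742.61
V_total = 6979.6 + 16742.61 = 23722.21 mm^3


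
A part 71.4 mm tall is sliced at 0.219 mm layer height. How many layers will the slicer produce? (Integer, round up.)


Layers = ceil(71.4/0.219) = 327


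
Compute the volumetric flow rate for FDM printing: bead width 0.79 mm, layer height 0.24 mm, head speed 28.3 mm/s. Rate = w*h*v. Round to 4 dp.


Rate = 0.79 * 0.24 * 28.3 = 5.3657 mm^3/s


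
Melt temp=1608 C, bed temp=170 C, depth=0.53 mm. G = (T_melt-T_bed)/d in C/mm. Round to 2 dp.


G = (1608-170)/0.53 = 2713.21 C/mm


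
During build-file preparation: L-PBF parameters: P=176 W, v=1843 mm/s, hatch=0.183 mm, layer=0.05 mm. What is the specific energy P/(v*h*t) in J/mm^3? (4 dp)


Build rate = 1843 * 0.183 * 0.05 = 16.86345 mm^3/s
SE = 176 / 16.86345 = 10.4368 J/mm^3


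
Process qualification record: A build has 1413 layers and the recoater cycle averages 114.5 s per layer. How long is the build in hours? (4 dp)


t = 1413 * 114.5 / 3600 = 44.9413 hrs


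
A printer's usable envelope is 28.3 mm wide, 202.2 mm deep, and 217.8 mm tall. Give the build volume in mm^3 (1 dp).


V = 28.3 * 202.2 * 217.8 = 1246308.2 mm^3


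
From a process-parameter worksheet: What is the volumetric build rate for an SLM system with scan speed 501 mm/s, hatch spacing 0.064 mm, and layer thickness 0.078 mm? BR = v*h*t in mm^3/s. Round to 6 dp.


Rate = 501 * 0.064 * 0.078 = 2.500992 mm^3/s


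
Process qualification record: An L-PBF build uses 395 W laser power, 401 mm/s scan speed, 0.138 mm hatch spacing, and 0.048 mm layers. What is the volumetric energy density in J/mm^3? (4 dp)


E = 395 / (401*0.138*0.048) = 148.7073 J/mm^3


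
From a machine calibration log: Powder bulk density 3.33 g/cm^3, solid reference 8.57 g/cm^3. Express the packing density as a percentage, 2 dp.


Packing = (3.33/8.57)*100 = 38.86 %


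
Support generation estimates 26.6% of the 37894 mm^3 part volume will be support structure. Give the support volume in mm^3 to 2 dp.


V_support = 37894 * 0.266 = 10079.8 mm^3


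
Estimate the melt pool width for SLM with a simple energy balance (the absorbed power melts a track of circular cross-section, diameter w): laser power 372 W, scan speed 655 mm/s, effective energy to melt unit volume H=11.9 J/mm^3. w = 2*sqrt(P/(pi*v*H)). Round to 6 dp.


w = 2*sqrt(372/(pi*655*11.9)) = 0.246509 mm


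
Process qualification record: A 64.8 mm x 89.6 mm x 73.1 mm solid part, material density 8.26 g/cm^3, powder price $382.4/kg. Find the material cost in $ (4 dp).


V = 64.8 * 89.6 * 73.1 = 424424.448 mm^3 = 424.424448 cm^3
Mass = 424.424448 * 8.26 / 1000 = 3.50574594 kg
Cost = 3.50574594 * 382.4 = 1340.5972 $


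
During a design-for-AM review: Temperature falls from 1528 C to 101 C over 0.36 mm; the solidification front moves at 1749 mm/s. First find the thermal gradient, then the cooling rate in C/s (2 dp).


G = (1528-101)/0.36 = 3963.88888889 C/mm
CR = 3963.88888889 * 1749 = 6932841.67 C/s


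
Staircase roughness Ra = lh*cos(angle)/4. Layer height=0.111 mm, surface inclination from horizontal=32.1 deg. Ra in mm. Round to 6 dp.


Ra = 0.111 * cos(32.1) / 4 = 0.023508 mm


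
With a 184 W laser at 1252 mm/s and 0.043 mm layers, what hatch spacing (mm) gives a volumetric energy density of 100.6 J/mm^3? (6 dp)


h = 184 / (100.6*1252*0.043) = 0.033974 mm


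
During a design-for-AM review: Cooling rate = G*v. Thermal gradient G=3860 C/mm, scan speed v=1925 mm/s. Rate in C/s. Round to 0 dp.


CR = 3860 * 1925 = 7430500 C/s


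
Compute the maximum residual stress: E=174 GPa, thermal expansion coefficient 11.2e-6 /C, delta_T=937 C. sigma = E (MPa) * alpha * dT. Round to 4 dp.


sigma = 174*1000 * 11.2e-6 * 937 = 1826.0256 MPa


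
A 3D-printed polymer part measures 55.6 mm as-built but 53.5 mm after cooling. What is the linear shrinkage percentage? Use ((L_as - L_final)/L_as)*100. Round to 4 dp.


Shrinkage = ((55.6-53.5)/55.6)*100 = 3.777 %


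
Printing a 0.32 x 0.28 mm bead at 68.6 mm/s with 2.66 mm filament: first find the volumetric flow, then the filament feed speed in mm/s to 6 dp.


Q = 0.32 * 0.28 * 68.6 = 6.14656 mm^3/s
A_fil = pi*(2.66/2)^2 = 5.55716324 mm^2
v_feed = 6.14656 / 5.55716324 = 1.106061 mm/s


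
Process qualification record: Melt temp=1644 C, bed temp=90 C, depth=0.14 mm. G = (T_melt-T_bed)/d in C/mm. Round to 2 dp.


G = (1644-90)/0.14 = 11100.0 C/mm


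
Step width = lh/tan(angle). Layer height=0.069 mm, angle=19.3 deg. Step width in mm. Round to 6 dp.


step = 0.069 / tan(19.3) = 0.197033 mm


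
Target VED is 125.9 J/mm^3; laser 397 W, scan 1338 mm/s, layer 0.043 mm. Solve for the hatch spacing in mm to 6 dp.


h = 397 / (125.9*1338*0.043) = 0.054808 mm


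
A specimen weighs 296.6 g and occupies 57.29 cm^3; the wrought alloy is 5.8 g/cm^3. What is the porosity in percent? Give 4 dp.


rho_part = 296.6 / 57.29 = 5.17716879 g/cm^3
Porosity = (1 - 5.17716879/5.8)*100 = 10.7385 %


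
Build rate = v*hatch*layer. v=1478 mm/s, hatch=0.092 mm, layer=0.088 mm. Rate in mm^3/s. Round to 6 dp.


Rate = 1478 * 0.092 * 0.088 = 11.965888 mm^3/s


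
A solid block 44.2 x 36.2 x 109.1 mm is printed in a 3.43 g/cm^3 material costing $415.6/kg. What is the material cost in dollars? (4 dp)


V = 44.2 * 36.2 * 109.1 = 174564.364 mm^3 = 174.564364 cm^3
Mass = 174.564364 * 3.43 / 1000 = 0.59875577 kg
Cost = 0.59875577 * 415.6 = 248.8429 $


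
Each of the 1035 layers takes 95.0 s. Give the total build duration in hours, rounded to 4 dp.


t = 1035 * 95.0 / 3600 = 27.3125 hrs


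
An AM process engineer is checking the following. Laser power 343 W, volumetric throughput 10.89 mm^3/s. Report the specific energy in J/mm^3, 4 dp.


SE = 343 / 10.89 = 31.4968 J/mm^3


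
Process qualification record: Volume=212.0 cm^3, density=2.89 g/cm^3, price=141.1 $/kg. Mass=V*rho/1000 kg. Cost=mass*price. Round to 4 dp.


Mass = 212.0*2.89/1000 = 0.61268 kg
Cost = 0.61268 * 141.1 = 86.4491 $


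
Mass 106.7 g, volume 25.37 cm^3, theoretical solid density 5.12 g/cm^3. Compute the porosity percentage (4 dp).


rho_part = 106.7 / 25.37 = 4.20575483 g/cm^3
Porosity = (1 - 4.20575483/5.12)*100 = 17.8564 %


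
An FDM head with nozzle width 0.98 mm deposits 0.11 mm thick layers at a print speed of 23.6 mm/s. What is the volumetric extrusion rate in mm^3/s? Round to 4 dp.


Rate = 0.98 * 0.11 * 23.6 = 2.5441 mm^3/s


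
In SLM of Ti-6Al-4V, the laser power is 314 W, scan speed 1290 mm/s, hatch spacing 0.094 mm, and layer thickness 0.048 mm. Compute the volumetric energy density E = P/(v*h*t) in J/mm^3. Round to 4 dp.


E = 314 / (1290*0.094*0.048) = 53.9474 J/mm^3


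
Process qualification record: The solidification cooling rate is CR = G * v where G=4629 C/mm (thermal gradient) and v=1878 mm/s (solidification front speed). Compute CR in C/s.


CR = 4629 * 1878 = 8693262 C/s


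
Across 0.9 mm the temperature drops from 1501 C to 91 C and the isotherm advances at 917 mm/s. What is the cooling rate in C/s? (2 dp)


G = (1501-91)/0.9 = 1566.66666667 C/mm
CR = 1566.66666667 * 917 = 1436633.33 C/s


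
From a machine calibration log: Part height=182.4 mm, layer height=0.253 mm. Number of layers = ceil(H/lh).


Layers = ceil(182.4/0.253) = 721


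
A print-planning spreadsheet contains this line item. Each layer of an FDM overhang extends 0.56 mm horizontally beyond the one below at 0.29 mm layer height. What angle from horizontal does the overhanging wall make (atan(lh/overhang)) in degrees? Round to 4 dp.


angle = atan(0.29/0.56) = 27.3777 degrees


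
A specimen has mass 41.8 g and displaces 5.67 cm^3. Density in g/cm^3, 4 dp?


rho = 41.8 / 5.67 = 7.3721 g/cm^3


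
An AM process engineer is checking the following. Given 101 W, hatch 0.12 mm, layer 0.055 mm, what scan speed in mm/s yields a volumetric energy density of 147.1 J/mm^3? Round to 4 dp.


v = 101 / (147.1*0.12*0.055) = 104.0315 mm/s


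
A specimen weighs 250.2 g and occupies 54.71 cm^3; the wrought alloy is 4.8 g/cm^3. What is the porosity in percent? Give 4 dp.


rho_part = 250.2 / 54.71 = 4.57320417 g/cm^3
Porosity = (1 - 4.57320417/4.8)*100 = 4.7249 %


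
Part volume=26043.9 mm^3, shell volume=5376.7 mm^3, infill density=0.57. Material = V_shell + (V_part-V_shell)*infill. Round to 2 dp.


V_infill = (26043.9 - 5376.7) * 0.57 = 11780.3
V_total = 5376.7 + 11780.3 = 17157.0 mm^3


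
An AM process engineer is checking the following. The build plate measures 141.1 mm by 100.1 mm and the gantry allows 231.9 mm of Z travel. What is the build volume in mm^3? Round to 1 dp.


V = 141.1 * 100.1 * 231.9 = 3275381.1 mm^3


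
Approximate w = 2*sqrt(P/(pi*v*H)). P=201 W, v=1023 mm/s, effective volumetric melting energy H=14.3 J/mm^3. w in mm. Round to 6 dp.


w = 2*sqrt(201/(pi*1023*14.3)) = 0.132266 mm


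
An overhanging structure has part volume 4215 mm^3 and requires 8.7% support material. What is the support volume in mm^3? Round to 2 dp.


V_support = 4215 * 0.087 = 366.71 mm^3


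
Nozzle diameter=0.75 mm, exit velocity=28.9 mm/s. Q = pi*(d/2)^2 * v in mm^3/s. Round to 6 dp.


A = pi*(0.75/2)^2 = 0.44178647 mm^2
Q = 0.44178647 * 28.9 = 12.767629 mm^3/s
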